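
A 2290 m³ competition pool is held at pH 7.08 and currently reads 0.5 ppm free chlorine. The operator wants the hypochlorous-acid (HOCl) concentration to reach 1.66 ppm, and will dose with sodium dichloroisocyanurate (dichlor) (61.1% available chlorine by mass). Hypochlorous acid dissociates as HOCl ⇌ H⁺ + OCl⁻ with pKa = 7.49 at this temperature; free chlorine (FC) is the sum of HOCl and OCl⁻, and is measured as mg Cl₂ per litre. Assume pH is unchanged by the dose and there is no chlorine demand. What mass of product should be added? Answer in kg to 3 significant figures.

Volume: 2290 m³ = 2,290,000 L.
[OCl⁻]/[HOCl] = 10^(pH − pKa) = 10^(7.08 − 7.49) = 0.389; fraction as HOCl = 1/(1 + 0.389) = 0.7199.
Free chlorine required for 1.66 ppm HOCl: 1.66 / 0.7199 = 2.306 ppm.
FC to add: 2.306 − 0.5 = 1.806 mg/L as Cl₂.
Cl₂ equivalent: 1.806 mg/L × 2,290,000 L = 4135 g.
Product at 61.1% available Cl: 4135 / 0.611 = 6768 g.

6.77 kg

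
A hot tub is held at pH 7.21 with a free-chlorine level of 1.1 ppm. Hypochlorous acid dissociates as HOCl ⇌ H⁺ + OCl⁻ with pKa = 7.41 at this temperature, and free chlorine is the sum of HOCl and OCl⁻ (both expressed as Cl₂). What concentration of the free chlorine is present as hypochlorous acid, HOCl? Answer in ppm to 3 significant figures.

0.674 ppm

[OCl⁻]/[HOCl] = 10^(pH − pKa) = 10^(7.21 − 7.41) = 10^-0.20 = 0.631.
Fraction as HOCl = 1 / (1 + 0.631) = 0.6131.
HOCl = 0.6131 × 1.1 ppm = 0.6745 ppm.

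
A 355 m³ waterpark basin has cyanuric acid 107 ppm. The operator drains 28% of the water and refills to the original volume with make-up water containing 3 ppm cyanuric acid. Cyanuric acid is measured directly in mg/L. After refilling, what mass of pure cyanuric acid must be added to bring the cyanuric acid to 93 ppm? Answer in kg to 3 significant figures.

5.37 kg

Volume: 355 m³ = 355,000 L.
After draining 28% and refilling: 107 × 0.72 + 3 × 0.28 = 77.88 ppm.
Deficit to target: 93 − 77.88 = 15.12 mg/L.
Mass: 15.12 mg/L × 355,000 L = 5368 g cyanuric acid.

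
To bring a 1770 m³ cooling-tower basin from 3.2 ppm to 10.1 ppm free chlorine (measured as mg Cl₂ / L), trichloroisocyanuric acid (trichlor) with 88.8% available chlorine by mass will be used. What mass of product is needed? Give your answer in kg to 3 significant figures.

Volume: 1770 m³ = 1,770,000 L.
Chlorine deficit: 10.1 − 3.2 = 6.9 ppm = 6.9 mg/L as Cl₂.
Cl₂ equivalent needed: 6.9 mg/L × 1,770,000 L = 12,210,000 mg = 12,210 g.
Product at 88.8% available chlorine: 12,210 / 0.888 = 13,750 g.

13.8 kg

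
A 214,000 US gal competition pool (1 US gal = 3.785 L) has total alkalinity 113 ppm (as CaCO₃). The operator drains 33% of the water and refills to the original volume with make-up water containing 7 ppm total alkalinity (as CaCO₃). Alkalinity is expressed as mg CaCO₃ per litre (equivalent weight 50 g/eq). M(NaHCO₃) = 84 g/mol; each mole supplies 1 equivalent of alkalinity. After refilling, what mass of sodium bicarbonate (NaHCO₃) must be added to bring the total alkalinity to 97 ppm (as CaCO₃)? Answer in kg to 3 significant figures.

25.8 kg

Volume: 214,000 US gal × 3.785 L/gal = 809,990 L.
After draining 33% and refilling: 113 × 0.67 + 7 × 0.33 = 78.02 ppm.
Deficit to target: 97 − 78.02 = 18.98 mg/L.
As CaCO₃: 18.98 mg/L × 809,990 L = 15,370 g; ÷ 50 g/eq ÷ 1 = 307.5 mol NaHCO₃.
Mass: 307.5 × 84 = 25,830 g.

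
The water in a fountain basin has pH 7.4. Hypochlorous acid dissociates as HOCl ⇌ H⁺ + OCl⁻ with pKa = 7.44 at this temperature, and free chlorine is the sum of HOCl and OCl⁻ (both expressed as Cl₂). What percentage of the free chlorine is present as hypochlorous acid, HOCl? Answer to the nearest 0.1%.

52.3%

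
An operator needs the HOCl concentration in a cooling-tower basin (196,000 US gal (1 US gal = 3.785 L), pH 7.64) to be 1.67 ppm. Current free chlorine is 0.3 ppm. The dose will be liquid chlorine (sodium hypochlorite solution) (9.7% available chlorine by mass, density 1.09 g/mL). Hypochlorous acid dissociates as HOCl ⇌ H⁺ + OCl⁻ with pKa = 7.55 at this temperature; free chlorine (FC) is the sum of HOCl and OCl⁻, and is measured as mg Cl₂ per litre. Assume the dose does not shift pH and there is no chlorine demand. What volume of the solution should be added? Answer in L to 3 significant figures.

Volume: 196,000 US gal × 3.785 L/gal = 741,860 L.
[OCl⁻]/[HOCl] = 10^(pH − pKa) = 10^(7.64 − 7.55) = 1.23; fraction as HOCl = 1/(1 + 1.23) = 0.4484.
Free chlorine required for 1.67 ppm HOCl: 1.67 / 0.4484 = 3.725 ppm.
FC to add: 3.725 − 0.3 = 3.425 mg/L as Cl₂.
Cl₂ equivalent: 3.425 mg/L × 741,860 L = 2541 g.
Product at 9.7% available Cl: 2541 / 0.097 = 26,190 g.
Volume: 26,190 g ÷ 1.09 g/mL = 24,030 mL.

24.0 L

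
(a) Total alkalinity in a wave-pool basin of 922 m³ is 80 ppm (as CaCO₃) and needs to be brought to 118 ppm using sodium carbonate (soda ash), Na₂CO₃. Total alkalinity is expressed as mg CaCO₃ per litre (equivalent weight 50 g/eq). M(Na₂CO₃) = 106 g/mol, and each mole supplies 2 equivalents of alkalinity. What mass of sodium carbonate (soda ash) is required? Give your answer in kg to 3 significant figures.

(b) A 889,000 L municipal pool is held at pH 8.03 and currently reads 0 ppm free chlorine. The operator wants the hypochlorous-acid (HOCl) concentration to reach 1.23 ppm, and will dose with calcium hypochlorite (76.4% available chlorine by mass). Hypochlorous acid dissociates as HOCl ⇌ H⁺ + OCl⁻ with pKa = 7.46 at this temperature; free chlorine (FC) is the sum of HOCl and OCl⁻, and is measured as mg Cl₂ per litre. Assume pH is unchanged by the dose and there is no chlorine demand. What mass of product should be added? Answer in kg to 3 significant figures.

(a) Volume: 922 m³ = 922,000 L.
(a) Alkalinity to add: (118 − 80) = 38 mg/L as CaCO₃ × 922,000 L = 35,040 g as CaCO₃.
(a) Equivalents: 35,040 g ÷ 50 g/eq = 700.7 eq.
(a) Each mole of Na₂CO₃ supplies 2 eq, so 700.7 / 2 = 350.4 mol.
(a) Mass: 350.4 mol × 106 g/mol = 37,140 g.

(b) [OCl⁻]/[HOCl] = 10^(pH − pKa) = 10^(8.03 − 7.46) = 3.715; fraction as HOCl = 1/(1 + 3.715) = 0.2121.
(b) Free chlorine required for 1.23 ppm HOCl: 1.23 / 0.2121 = 5.8 ppm.
(b) FC to add: 5.8 − 0 = 5.8 mg/L as Cl₂.
(b) Cl₂ equivalent: 5.8 mg/L × 889,000 L = 5156 g.
(b) Product at 76.4% available Cl: 5156 / 0.764 = 6749 g.

(a) 37.1 kg; (b) 6.75 kg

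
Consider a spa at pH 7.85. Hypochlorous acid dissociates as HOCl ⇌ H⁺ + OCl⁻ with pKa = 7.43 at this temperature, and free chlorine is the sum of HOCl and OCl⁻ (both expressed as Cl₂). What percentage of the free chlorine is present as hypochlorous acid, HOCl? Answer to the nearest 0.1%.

[OCl⁻]/[HOCl] = 10^(pH − pKa) = 10^(7.85 − 7.43) = 10^0.42 = 2.63.
Fraction as HOCl = 1 / (1 + 2.63) = 0.2755.

27.5%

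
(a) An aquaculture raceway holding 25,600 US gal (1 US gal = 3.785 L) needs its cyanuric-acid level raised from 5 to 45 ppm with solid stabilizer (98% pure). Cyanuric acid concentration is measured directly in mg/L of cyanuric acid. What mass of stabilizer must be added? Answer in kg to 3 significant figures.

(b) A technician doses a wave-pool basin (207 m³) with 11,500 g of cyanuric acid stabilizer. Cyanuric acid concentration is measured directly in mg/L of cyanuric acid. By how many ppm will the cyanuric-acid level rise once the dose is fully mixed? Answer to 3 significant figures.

(a) 3.95 kg; (b) 55.6 ppm

(a) Volume: 25,600 US gal × 3.785 L/gal = 96,896 L.
(a) CYA to add: (45 − 5) = 40 mg/L × 96,896 L = 3876 g cyanuric acid.
(a) At 98% purity: 3876 / 0.98 = 3955 g product.

(b) Volume: 207 m³ = 207,000 L.
(b) Rise: 11,500 g / 207,000 L × 1000 = 55.56 mg/L.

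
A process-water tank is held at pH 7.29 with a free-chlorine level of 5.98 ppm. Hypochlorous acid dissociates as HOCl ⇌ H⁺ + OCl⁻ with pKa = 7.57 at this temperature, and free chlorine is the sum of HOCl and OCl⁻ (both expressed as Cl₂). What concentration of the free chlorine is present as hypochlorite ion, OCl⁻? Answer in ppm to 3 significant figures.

2.06 ppm

[OCl⁻]/[HOCl] = 10^(pH − pKa) = 10^(7.29 − 7.57) = 10^-0.28 = 0.5248.
Fraction as HOCl = 1 / (1 + 0.5248) = 0.6558.
OCl⁻ = (1 − 0.6558) × 5.98 ppm = 2.058 ppm.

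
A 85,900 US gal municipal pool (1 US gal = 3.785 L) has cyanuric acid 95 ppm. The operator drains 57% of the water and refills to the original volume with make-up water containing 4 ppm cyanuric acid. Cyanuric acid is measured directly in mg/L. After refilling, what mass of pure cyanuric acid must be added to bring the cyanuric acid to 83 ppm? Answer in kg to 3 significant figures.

13.0 kg

Volume: 85,900 US gal × 3.785 L/gal = 325,132 L.
After draining 57% and refilling: 95 × 0.43 + 4 × 0.57 = 43.13 ppm.
Deficit to target: 83 − 43.13 = 39.87 mg/L.
Mass: 39.87 mg/L × 325,132 L = 12,960 g cyanuric acid.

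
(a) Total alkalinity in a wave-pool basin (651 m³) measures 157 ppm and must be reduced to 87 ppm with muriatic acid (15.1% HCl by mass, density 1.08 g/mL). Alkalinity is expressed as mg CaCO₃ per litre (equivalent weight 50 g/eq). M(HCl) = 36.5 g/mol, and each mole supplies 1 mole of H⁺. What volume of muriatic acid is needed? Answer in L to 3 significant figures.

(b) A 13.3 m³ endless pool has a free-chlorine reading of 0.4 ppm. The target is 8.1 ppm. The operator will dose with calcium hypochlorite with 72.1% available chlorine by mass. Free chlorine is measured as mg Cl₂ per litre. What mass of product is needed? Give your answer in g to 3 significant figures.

(a) Volume: 651 m³ = 651,000 L.
(a) Alkalinity to neutralize: (157 − 87) = 70 mg/L as CaCO₃ × 651,000 L = 45,570 g as CaCO₃.
(a) Equivalents of H⁺ required: 45,570 ÷ 50 g/eq = 911.4 eq = 911.4 mol HCl.
(a) Mass of HCl: 911.4 × 36.5 = 33,270 g.
(a) Mass of 15.1% solution: 33,270 / 0.151 = 220,300 g.
(a) Volume: 220,300 g ÷ 1.08 g/mL = 204,000 mL.

(b) Volume: 13.3 m³ = 13,300 L.
(b) Chlorine deficit: 8.1 − 0.4 = 7.7 ppm = 7.7 mg/L as Cl₂.
(b) Cl₂ equivalent needed: 7.7 mg/L × 13,300 L = 102,400 mg = 102.4 g.
(b) Product at 72.1% available chlorine: 102.4 / 0.721 = 142 g.

(a) 204 L; (b) 142 g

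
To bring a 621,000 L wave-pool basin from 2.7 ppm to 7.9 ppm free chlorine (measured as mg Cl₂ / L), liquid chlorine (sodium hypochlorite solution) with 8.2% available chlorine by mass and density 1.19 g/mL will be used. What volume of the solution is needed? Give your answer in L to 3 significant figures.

Chlorine deficit: 7.9 − 2.7 = 5.2 ppm = 5.2 mg/L as Cl₂.
Cl₂ equivalent needed: 5.2 mg/L × 621,000 L = 3,229,000 mg = 3229 g.
Product at 8.2% available chlorine: 3229 / 0.082 = 39,380 g.
Volume at density 1.19 g/mL: 39,380 g ÷ 1.19 g/mL = 33,090 mL.

33.1 L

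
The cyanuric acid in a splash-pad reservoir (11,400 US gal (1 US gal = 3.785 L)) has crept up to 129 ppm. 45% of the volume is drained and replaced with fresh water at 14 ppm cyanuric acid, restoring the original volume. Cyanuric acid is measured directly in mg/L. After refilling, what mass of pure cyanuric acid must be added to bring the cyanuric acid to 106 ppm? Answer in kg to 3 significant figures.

Volume: 11,400 US gal × 3.785 L/gal = 43,149 L.
After draining 45% and refilling: 129 × 0.55 + 14 × 0.45 = 77.25 ppm.
Deficit to target: 106 − 77.25 = 28.75 mg/L.
Mass: 28.75 mg/L × 43,149 L = 1241 g cyanuric acid.

1.24 kg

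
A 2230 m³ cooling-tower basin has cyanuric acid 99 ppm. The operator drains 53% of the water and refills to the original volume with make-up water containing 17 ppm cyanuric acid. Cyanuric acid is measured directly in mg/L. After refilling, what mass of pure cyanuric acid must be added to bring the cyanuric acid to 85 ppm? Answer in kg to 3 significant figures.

65.7 kg

Volume: 2230 m³ = 2,230,000 L.
After draining 53% and refilling: 99 × 0.47 + 17 × 0.53 = 55.54 ppm.
Deficit to target: 85 − 55.54 = 29.46 mg/L.
Mass: 29.46 mg/L × 2,230,000 L = 65,700 g cyanuric acid.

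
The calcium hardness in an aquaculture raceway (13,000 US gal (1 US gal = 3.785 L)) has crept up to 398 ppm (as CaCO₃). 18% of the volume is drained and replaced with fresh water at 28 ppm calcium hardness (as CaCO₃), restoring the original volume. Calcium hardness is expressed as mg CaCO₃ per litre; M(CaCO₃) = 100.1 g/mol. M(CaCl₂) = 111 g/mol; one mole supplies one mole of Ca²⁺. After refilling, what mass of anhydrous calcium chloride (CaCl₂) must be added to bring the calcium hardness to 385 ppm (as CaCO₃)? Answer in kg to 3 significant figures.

2.92 kg

Volume: 13,000 US gal × 3.785 L/gal = 49,205 L.
After draining 18% and refilling: 398 × 0.82 + 28 × 0.18 = 331.4 ppm.
Deficit to target: 385 − 331.4 = 53.6 mg/L.
As CaCO₃: 53.6 mg/L × 49,205 L = 2637 g; ÷ 100.1 = 26.35 mol Ca²⁺.
Mass: 26.35 × 111 = 2925 g.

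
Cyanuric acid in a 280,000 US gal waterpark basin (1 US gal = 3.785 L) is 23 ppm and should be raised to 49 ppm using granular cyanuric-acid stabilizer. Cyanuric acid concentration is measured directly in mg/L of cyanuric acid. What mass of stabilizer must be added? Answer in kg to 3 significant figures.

Volume: 280,000 US gal × 3.785 L/gal = 1,059,800 L.
CYA to add: (49 − 23) = 26 mg/L × 1,059,800 L = 27,550 g cyanuric acid.

27.6 kg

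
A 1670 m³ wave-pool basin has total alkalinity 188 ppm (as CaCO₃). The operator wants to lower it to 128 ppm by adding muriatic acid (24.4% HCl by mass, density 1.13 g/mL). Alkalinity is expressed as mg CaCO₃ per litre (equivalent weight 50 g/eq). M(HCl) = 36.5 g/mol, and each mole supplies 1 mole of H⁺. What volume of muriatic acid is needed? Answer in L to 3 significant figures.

265 L

Volume: 1670 m³ = 1,670,000 L.
Alkalinity to neutralize: (188 − 128) = 60 mg/L as CaCO₃ × 1,670,000 L = 100,200 g as CaCO₃.
Equivalents of H⁺ required: 100,200 ÷ 50 g/eq = 2004 eq = 2004 mol HCl.
Mass of HCl: 2004 × 36.5 = 73,150 g.
Mass of 24.4% solution: 73,150 / 0.244 = 299,800 g.
Volume: 299,800 g ÷ 1.13 g/mL = 265,300 mL.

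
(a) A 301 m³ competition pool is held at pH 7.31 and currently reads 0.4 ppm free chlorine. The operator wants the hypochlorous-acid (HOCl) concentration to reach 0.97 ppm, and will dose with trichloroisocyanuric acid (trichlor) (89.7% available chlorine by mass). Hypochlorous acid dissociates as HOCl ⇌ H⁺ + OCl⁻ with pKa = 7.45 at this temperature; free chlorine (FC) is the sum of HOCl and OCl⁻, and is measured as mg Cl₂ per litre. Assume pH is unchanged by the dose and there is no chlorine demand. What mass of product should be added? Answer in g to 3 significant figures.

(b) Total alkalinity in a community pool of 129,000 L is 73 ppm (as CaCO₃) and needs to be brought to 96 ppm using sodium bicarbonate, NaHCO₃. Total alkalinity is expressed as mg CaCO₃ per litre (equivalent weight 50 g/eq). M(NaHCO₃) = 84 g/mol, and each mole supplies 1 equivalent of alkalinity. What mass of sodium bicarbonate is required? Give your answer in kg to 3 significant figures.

(a) 427 g; (b) 4.98 kg

(a) Volume: 301 m³ = 301,000 L.
(a) [OCl⁻]/[HOCl] = 10^(pH − pKa) = 10^(7.31 − 7.45) = 0.7244; fraction as HOCl = 1/(1 + 0.7244) = 0.5799.
(a) Free chlorine required for 0.97 ppm HOCl: 0.97 / 0.5799 = 1.673 ppm.
(a) FC to add: 1.673 − 0.4 = 1.273 mg/L as Cl₂.
(a) Cl₂ equivalent: 1.273 mg/L × 301,000 L = 383.1 g.
(a) Product at 89.7% available Cl: 383.1 / 0.897 = 427.1 g.

(b) Alkalinity to add: (96 − 73) = 23 mg/L as CaCO₃ × 129,000 L = 2967 g as CaCO₃.
(b) Equivalents: 2967 g ÷ 50 g/eq = 59.34 eq.
(b) NaHCO₃ supplies 1 eq per mole → 59.34 mol.
(b) Mass: 59.34 mol × 84 g/mol = 4985 g.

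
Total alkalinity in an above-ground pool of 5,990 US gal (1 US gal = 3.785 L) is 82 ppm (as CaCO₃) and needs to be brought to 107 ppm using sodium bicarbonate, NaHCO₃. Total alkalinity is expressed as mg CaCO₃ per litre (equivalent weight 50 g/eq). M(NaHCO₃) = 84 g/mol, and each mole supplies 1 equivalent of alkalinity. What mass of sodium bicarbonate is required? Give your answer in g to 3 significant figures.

Volume: 5,990 US gal × 3.785 L/gal = 22,672 L.
Alkalinity to add: (107 − 82) = 25 mg/L as CaCO₃ × 22,672 L = 566.8 g as CaCO₃.
Equivalents: 566.8 g ÷ 50 g/eq = 11.34 eq.
NaHCO₃ supplies 1 eq per mole → 11.34 mol.
Mass: 11.34 mol × 84 g/mol = 952.2 g.

952 g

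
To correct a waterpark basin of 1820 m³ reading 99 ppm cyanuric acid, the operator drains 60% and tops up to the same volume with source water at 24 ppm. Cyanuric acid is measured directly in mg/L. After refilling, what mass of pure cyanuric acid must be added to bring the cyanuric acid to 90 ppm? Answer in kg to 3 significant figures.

65.5 kg

Volume: 1820 m³ = 1,820,000 L.
After draining 60% and refilling: 99 × 0.40 + 24 × 0.60 = 54 ppm.
Deficit to target: 90 − 54 = 36 mg/L.
Mass: 36 mg/L × 1,820,000 L = 65,520 g cyanuric acid.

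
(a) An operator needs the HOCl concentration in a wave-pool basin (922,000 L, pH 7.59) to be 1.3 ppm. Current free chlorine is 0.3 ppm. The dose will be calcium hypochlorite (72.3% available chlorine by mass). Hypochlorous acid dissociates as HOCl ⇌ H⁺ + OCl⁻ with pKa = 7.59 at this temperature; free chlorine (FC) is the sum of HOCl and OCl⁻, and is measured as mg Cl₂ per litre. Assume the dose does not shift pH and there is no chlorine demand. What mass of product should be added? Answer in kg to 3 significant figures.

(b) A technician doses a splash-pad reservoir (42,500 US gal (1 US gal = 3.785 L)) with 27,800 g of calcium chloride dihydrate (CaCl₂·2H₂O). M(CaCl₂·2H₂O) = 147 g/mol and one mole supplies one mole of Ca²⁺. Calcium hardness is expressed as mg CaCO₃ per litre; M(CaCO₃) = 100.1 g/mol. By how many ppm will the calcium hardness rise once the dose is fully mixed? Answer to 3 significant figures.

(a) [OCl⁻]/[HOCl] = 10^(pH − pKa) = 10^(7.59 − 7.59) = 1; fraction as HOCl = 1/(1 + 1) = 0.5.
(a) Free chlorine required for 1.3 ppm HOCl: 1.3 / 0.5 = 2.6 ppm.
(a) FC to add: 2.6 − 0.3 = 2.3 mg/L as Cl₂.
(a) Cl₂ equivalent: 2.3 mg/L × 922,000 L = 2121 g.
(a) Product at 72.3% available Cl: 2121 / 0.723 = 2933 g.

(b) Volume: 42,500 US gal × 3.785 L/gal = 160,862 L.
(b) Moles of Ca²⁺: 27,800 g ÷ 147 g/mol = 189.1 mol.
(b) As CaCO₃: 189.1 mol × 100.1 g/mol = 18,930 g.
(b) Rise: 18,930 g / 160,862 L × 1000 = 117.7 mg/L.

(a) 2.93 kg; (b) 118 ppm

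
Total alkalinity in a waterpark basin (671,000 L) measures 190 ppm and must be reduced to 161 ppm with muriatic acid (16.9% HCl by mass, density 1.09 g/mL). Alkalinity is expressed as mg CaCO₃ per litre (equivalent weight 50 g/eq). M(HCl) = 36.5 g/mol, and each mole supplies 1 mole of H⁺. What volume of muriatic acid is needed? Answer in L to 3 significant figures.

Alkalinity to neutralize: (190 − 161) = 29 mg/L as CaCO₃ × 671,000 L = 19,460 g as CaCO₃.
Equivalents of H⁺ required: 19,460 ÷ 50 g/eq = 389.2 eq = 389.2 mol HCl.
Mass of HCl: 389.2 × 36.5 = 14,210 g.
Mass of 16.9% solution: 14,210 / 0.169 = 84,050 g.
Volume: 84,050 g ÷ 1.09 g/mL = 77,110 mL.

77.1 L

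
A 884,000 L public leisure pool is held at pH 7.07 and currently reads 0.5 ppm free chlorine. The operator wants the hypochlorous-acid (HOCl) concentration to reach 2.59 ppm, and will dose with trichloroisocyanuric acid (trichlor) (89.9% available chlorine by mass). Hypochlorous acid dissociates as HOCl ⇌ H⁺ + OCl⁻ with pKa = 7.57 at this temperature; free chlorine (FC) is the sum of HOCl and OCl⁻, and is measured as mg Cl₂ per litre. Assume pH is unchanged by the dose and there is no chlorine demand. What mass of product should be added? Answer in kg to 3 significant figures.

2.86 kg

[OCl⁻]/[HOCl] = 10^(pH − pKa) = 10^(7.07 − 7.57) = 0.3162; fraction as HOCl = 1/(1 + 0.3162) = 0.7597.
Free chlorine required for 2.59 ppm HOCl: 2.59 / 0.7597 = 3.409 ppm.
FC to add: 3.409 − 0.5 = 2.909 mg/L as Cl₂.
Cl₂ equivalent: 2.909 mg/L × 884,000 L = 2572 g.
Product at 89.9% available Cl: 2572 / 0.899 = 2860 g.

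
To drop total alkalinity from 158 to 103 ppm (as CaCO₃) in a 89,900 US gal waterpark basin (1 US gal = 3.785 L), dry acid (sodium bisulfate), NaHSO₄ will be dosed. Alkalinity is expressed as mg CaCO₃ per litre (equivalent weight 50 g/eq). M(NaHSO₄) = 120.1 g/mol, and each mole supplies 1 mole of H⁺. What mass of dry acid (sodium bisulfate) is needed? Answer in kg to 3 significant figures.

45.0 kg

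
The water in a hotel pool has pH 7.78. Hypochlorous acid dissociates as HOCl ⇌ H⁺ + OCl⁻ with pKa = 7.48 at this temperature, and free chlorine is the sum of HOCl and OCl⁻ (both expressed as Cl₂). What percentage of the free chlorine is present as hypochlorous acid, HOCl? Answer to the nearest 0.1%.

33.4%

[OCl⁻]/[HOCl] = 10^(pH − pKa) = 10^(7.78 − 7.48) = 10^0.30 = 1.995.
Fraction as HOCl = 1 / (1 + 1.995) = 0.3339.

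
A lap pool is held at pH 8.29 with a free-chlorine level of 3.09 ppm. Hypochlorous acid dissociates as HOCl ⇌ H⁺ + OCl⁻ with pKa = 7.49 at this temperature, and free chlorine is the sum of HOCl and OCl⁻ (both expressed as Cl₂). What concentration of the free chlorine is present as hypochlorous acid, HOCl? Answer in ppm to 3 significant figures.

0.423 ppm

[OCl⁻]/[HOCl] = 10^(pH − pKa) = 10^(8.29 − 7.49) = 10^0.80 = 6.31.
Fraction as HOCl = 1 / (1 + 6.31) = 0.1368.
HOCl = 0.1368 × 3.09 ppm = 0.4227 ppm.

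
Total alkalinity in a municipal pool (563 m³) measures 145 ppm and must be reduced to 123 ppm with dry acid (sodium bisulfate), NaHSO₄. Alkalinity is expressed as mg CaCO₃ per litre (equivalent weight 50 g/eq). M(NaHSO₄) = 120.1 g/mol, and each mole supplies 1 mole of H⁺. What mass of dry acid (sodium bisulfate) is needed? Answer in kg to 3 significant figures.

29.8 kg

Volume: 563 m³ = 563,000 L.
Alkalinity to neutralize: (145 − 123) = 22 mg/L as CaCO₃ × 563,000 L = 12,390 g as CaCO₃.
Equivalents of H⁺ required: 12,390 ÷ 50 g/eq = 247.7 eq = 247.7 mol NaHSO₄.
Mass of NaHSO₄: 247.7 × 120.1 = 29,750 g.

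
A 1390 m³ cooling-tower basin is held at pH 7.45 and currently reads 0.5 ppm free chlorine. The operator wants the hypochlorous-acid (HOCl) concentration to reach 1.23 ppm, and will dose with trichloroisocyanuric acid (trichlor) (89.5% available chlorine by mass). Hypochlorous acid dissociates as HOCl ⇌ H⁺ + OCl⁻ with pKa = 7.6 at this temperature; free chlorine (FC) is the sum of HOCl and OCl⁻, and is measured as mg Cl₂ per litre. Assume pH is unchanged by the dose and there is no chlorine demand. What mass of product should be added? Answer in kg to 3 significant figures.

2.49 kg

Volume: 1390 m³ = 1,390,000 L.
[OCl⁻]/[HOCl] = 10^(pH − pKa) = 10^(7.45 − 7.6) = 0.7079; fraction as HOCl = 1/(1 + 0.7079) = 0.5855.
Free chlorine required for 1.23 ppm HOCl: 1.23 / 0.5855 = 2.101 ppm.
FC to add: 2.101 − 0.5 = 1.601 mg/L as Cl₂.
Cl₂ equivalent: 1.601 mg/L × 1,390,000 L = 2225 g.
Product at 89.5% available Cl: 2225 / 0.895 = 2486 g.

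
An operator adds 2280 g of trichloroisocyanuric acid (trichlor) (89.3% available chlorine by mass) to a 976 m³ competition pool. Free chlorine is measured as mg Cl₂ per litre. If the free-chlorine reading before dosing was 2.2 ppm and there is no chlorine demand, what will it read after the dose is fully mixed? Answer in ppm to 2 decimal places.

4.29 ppm

Volume: 976 m³ = 976,000 L.
Available chlorine delivered: 2280 g × 0.893 = 2036 g as Cl₂.
Concentration rise: 2036 g / 976,000 L = 2.086 mg/L = 2.09 ppm.
Final FC: 2.2 + 2.09 = 4.29 ppm.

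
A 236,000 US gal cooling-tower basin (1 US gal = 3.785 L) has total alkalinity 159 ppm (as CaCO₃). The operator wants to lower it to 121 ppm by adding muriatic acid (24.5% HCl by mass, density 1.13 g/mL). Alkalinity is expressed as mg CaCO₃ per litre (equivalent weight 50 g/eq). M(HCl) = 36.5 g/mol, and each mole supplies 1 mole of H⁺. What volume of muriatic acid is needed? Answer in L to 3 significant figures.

Volume: 236,000 US gal × 3.785 L/gal = 893,260 L.
Alkalinity to neutralize: (159 − 121) = 38 mg/L as CaCO₃ × 893,260 L = 33,940 g as CaCO₃.
Equivalents of H⁺ required: 33,940 ÷ 50 g/eq = 678.9 eq = 678.9 mol HCl.
Mass of HCl: 678.9 × 36.5 = 24,780 g.
Mass of 24.5% solution: 24,780 / 0.245 = 101,100 g.
Volume: 101,100 g ÷ 1.13 g/mL = 89,500 mL.

89.5 L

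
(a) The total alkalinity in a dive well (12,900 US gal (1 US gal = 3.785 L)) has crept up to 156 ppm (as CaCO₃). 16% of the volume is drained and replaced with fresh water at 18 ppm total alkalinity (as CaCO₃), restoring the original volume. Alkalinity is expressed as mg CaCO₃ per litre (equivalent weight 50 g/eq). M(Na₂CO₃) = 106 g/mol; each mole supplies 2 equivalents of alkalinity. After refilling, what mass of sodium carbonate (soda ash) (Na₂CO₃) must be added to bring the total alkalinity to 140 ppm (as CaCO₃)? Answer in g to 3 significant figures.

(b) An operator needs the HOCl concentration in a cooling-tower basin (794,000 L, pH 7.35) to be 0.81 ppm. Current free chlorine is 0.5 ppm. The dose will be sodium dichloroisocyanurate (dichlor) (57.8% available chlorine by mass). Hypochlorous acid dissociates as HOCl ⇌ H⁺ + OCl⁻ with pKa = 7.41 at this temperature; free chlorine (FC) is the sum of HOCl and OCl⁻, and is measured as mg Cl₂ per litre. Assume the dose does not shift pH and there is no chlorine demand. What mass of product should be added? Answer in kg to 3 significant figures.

(a) Volume: 12,900 US gal × 3.785 L/gal = 48,826 L.
(a) After draining 16% and refilling: 156 × 0.84 + 18 × 0.16 = 133.92 ppm.
(a) Deficit to target: 140 − 133.92 = 6.08 mg/L.
(a) As CaCO₃: 6.08 mg/L × 48,826 L = 296.9 g; ÷ 50 g/eq ÷ 2 = 2.969 mol Na₂CO₃.
(a) Mass: 2.969 × 106 = 314.7 g.

(b) [OCl⁻]/[HOCl] = 10^(pH − pKa) = 10^(7.35 − 7.41) = 0.871; fraction as HOCl = 1/(1 + 0.871) = 0.5345.
(b) Free chlorine required for 0.81 ppm HOCl: 0.81 / 0.5345 = 1.515 ppm.
(b) FC to add: 1.515 − 0.5 = 1.015 mg/L as Cl₂.
(b) Cl₂ equivalent: 1.015 mg/L × 794,000 L = 806.3 g.
(b) Product at 57.8% available Cl: 806.3 / 0.578 = 1395 g.

(a) 315 g; (b) 1.39 kg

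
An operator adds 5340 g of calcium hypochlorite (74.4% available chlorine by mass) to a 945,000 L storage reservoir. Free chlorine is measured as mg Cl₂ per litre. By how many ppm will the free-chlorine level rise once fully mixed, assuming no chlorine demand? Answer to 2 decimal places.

Available chlorine delivered: 5340 g × 0.744 = 3973 g as Cl₂.
Concentration rise: 3973 g / 945,000 L = 4.204 mg/L = 4.20 ppm.

4.20 ppm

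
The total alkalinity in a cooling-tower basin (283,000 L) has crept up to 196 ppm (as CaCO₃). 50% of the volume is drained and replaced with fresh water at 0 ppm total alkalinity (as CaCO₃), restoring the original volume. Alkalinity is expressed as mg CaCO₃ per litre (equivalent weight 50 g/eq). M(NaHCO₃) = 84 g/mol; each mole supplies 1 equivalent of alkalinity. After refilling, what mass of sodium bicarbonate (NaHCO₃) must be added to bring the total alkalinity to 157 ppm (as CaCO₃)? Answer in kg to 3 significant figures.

28.1 kg

After draining 50% and refilling: 196 × 0.50 + 0 × 0.50 = 98 ppm.
Deficit to target: 157 − 98 = 59 mg/L.
As CaCO₃: 59 mg/L × 283,000 L = 16,700 g; ÷ 50 g/eq ÷ 1 = 333.9 mol NaHCO₃.
Mass: 333.9 × 84 = 28,050 g.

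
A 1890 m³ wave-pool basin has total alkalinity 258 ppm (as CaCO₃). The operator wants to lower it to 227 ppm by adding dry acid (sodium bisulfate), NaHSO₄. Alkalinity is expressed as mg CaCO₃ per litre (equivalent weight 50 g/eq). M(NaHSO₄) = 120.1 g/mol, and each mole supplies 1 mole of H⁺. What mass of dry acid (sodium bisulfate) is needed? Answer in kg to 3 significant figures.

141 kg

Volume: 1890 m³ = 1,890,000 L.
Alkalinity to neutralize: (258 − 227) = 31 mg/L as CaCO₃ × 1,890,000 L = 58,590 g as CaCO₃.
Equivalents of H⁺ required: 58,590 ÷ 50 g/eq = 1172 eq = 1172 mol NaHSO₄.
Mass of NaHSO₄: 1172 × 120.1 = 140,700 g.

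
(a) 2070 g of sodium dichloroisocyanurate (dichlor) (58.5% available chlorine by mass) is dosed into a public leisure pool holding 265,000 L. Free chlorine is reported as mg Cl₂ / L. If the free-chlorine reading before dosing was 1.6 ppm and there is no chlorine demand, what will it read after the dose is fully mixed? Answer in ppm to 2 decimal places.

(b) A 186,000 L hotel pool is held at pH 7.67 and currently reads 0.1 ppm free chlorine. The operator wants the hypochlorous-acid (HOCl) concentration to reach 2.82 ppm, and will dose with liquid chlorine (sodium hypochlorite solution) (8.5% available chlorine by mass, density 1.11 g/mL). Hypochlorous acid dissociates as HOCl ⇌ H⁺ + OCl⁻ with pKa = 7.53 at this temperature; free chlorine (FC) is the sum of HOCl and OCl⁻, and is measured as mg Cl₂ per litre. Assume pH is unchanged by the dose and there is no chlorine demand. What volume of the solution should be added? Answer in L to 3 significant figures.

(a) 6.17 ppm; (b) 13.0 L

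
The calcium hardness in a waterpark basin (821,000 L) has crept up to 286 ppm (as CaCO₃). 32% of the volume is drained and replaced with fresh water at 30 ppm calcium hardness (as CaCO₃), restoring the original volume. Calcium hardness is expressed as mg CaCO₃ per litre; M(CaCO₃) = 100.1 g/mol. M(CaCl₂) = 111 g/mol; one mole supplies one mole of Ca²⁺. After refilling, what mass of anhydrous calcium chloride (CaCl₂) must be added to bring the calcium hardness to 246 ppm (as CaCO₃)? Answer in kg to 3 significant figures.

38.2 kg

After draining 32% and refilling: 286 × 0.68 + 30 × 0.32 = 204.08 ppm.
Deficit to target: 246 − 204.08 = 41.92 mg/L.
As CaCO₃: 41.92 mg/L × 821,000 L = 34,420 g; ÷ 100.1 = 343.8 mol Ca²⁺.
Mass: 343.8 × 111 = 38,160 g.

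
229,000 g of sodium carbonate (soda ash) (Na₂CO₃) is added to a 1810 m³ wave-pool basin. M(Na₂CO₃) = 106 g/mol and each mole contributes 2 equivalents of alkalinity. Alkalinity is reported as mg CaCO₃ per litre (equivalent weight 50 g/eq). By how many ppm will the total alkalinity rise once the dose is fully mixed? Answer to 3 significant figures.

119 ppm

Volume: 1810 m³ = 1,810,000 L.
Moles of Na₂CO₃: 229,000 g ÷ 106 g/mol = 2160 mol → 4321 eq of alkalinity.
As CaCO₃: 4321 eq × 50 g/eq = 216,000 g.
Rise: 216,000 g / 1,810,000 L × 1000 = 119.4 mg/L.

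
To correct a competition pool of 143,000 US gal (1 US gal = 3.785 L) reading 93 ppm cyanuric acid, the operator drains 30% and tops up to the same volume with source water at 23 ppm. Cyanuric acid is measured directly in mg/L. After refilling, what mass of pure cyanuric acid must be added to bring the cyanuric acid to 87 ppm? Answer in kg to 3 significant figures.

Volume: 143,000 US gal × 3.785 L/gal = 541,255 L.
After draining 30% and refilling: 93 × 0.70 + 23 × 0.30 = 72 ppm.
Deficit to target: 87 − 72 = 15 mg/L.
Mass: 15 mg/L × 541,255 L = 8119 g cyanuric acid.

8.12 kg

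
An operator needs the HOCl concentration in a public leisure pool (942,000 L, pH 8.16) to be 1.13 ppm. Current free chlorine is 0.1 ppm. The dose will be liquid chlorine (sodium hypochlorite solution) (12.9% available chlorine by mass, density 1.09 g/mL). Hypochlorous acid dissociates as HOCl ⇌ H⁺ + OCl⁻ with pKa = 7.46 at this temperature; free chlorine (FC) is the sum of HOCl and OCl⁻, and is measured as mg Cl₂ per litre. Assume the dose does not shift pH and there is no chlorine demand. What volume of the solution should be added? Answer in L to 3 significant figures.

[OCl⁻]/[HOCl] = 10^(pH − pKa) = 10^(8.16 − 7.46) = 5.012; fraction as HOCl = 1/(1 + 5.012) = 0.1663.
Free chlorine required for 1.13 ppm HOCl: 1.13 / 0.1663 = 6.793 ppm.
FC to add: 6.793 − 0.1 = 6.693 mg/L as Cl₂.
Cl₂ equivalent: 6.693 mg/L × 942,000 L = 6305 g.
Product at 12.9% available Cl: 6305 / 0.129 = 48,880 g.
Volume: 48,880 g ÷ 1.09 g/mL = 44,840 mL.

44.8 L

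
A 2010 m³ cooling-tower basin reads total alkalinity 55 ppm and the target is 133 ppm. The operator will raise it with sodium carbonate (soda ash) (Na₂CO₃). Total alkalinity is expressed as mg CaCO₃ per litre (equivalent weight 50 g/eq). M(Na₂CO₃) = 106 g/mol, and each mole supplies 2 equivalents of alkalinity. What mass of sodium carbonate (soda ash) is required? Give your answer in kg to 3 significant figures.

166 kg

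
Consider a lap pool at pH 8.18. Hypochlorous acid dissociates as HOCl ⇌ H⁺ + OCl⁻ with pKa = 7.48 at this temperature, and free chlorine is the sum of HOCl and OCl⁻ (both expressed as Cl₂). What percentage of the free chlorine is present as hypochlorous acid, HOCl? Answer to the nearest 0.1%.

16.6%

[OCl⁻]/[HOCl] = 10^(pH − pKa) = 10^(8.18 − 7.48) = 10^0.70 = 5.012.
Fraction as HOCl = 1 / (1 + 5.012) = 0.1663.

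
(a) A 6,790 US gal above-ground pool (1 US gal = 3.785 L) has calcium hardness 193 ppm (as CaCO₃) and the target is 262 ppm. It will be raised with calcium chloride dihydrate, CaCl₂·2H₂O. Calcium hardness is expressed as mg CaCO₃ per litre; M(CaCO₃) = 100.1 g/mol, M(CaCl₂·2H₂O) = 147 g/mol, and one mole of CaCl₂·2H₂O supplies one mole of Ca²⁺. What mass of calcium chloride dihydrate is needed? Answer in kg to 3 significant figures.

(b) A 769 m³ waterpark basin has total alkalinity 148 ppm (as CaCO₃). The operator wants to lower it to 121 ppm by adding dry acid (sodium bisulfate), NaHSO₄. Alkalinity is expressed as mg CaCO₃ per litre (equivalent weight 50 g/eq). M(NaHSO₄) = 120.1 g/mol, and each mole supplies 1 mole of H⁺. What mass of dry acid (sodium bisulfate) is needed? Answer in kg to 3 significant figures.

(a) Volume: 6,790 US gal × 3.785 L/gal = 25,700 L.
(a) Hardness to add: (262 − 193) = 69 mg/L as CaCO₃ × 25,700 L = 1773 g as CaCO₃.
(a) Moles of Ca²⁺ (1 mol Ca²⁺ ≡ 1 mol CaCO₃): 1773 / 100.1 g/mol = 17.72 mol.
(a) Mass of CaCl₂·2H₂O: 17.72 × 147 = 2604 g.

(b) Volume: 769 m³ = 769,000 L.
(b) Alkalinity to neutralize: (148 − 121) = 27 mg/L as CaCO₃ × 769,000 L = 20,760 g as CaCO₃.
(b) Equivalents of H⁺ required: 20,760 ÷ 50 g/eq = 415.3 eq = 415.3 mol NaHSO₄.
(b) Mass of NaHSO₄: 415.3 × 120.1 = 49,870 g.

(a) 2.60 kg; (b) 49.9 kg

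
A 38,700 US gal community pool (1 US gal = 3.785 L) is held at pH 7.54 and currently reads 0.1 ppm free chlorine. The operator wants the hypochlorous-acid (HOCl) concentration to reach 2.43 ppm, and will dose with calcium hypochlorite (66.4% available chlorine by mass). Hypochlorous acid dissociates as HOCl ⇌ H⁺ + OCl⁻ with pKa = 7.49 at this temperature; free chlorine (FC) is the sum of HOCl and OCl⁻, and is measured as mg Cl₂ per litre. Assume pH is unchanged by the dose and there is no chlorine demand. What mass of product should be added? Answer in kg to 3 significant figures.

1.12 kg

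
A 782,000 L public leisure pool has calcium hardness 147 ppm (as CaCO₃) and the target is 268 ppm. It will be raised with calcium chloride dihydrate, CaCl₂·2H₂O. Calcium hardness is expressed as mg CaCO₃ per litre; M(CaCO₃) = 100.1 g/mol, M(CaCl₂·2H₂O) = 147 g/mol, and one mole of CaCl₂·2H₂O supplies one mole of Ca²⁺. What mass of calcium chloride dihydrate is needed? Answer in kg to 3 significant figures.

Hardness to add: (268 − 147) = 121 mg/L as CaCO₃ × 782,000 L = 94,620 g as CaCO₃.
Moles of Ca²⁺ (1 mol Ca²⁺ ≡ 1 mol CaCO₃): 94,620 / 100.1 g/mol = 945.3 mol.
Mass of CaCl₂·2H₂O: 945.3 × 147 = 139,000 g.

139 kg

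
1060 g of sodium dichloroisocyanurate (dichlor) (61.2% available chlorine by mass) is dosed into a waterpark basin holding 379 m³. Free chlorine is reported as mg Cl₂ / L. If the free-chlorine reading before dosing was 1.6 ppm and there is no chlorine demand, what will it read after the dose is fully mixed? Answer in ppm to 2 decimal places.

Volume: 379 m³ = 379,000 L.
Available chlorine delivered: 1060 g × 0.612 = 648.7 g as Cl₂.
Concentration rise: 648.7 g / 379,000 L = 1.712 mg/L = 1.71 ppm.
Final FC: 1.6 + 1.71 = 3.31 ppm.

3.31 ppm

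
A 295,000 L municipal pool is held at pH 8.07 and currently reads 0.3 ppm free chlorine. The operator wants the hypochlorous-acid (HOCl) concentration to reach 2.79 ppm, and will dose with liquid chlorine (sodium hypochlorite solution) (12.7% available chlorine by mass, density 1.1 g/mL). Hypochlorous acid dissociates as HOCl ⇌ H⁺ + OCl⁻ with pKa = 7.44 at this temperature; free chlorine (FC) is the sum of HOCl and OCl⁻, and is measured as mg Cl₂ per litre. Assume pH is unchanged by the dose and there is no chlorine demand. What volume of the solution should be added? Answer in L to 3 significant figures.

30.4 L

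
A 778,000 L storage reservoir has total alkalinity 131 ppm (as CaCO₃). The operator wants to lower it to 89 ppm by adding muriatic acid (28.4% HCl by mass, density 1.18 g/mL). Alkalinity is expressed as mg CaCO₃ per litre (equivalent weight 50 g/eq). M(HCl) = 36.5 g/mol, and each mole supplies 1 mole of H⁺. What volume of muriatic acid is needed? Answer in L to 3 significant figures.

71.2 L

Alkalinity to neutralize: (131 − 89) = 42 mg/L as CaCO₃ × 778,000 L = 32,680 g as CaCO₃.
Equivalents of H⁺ required: 32,680 ÷ 50 g/eq = 653.5 eq = 653.5 mol HCl.
Mass of HCl: 653.5 × 36.5 = 23,850 g.
Mass of 28.4% solution: 23,850 / 0.284 = 83,990 g.
Volume: 83,990 g ÷ 1.18 g/mL = 71,180 mL.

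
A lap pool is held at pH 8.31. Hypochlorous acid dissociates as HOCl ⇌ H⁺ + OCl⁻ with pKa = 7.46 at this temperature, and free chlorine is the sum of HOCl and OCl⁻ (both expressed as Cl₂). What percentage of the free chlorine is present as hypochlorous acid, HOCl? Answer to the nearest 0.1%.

[OCl⁻]/[HOCl] = 10^(pH − pKa) = 10^(8.31 − 7.46) = 10^0.85 = 7.079.
Fraction as HOCl = 1 / (1 + 7.079) = 0.1238.

12.4%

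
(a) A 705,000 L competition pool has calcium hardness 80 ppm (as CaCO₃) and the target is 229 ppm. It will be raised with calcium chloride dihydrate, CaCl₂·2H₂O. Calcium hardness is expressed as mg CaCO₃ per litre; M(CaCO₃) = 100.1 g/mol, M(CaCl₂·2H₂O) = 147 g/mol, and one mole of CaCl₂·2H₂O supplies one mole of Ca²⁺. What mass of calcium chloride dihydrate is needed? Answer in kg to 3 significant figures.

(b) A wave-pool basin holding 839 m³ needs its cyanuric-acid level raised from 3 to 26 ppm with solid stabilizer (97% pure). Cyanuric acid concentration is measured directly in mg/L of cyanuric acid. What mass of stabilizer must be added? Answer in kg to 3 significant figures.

(a) Hardness to add: (229 − 80) = 149 mg/L as CaCO₃ × 705,000 L = 105,000 g as CaCO₃.
(a) Moles of Ca²⁺ (1 mol Ca²⁺ ≡ 1 mol CaCO₃): 105,000 / 100.1 g/mol = 1049 mol.
(a) Mass of CaCl₂·2H₂O: 1049 × 147 = 154,300 g.

(b) Volume: 839 m³ = 839,000 L.
(b) CYA to add: (26 − 3) = 23 mg/L × 839,000 L = 19,300 g cyanuric acid.
(b) At 97% purity: 19,300 / 0.97 = 19,890 g product.

(a) 154 kg; (b) 19.9 kg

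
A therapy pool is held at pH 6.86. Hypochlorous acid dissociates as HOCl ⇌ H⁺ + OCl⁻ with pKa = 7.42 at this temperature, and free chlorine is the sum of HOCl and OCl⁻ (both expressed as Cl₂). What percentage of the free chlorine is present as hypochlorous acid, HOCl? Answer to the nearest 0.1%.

78.4%

[OCl⁻]/[HOCl] = 10^(pH − pKa) = 10^(6.86 − 7.42) = 10^-0.56 = 0.2754.
Fraction as HOCl = 1 / (1 + 0.2754) = 0.7841.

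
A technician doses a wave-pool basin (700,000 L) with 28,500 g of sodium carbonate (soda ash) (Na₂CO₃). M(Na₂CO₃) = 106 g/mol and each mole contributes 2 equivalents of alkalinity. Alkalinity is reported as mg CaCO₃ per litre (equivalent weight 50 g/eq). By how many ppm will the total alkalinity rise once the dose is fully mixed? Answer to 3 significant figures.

38.4 ppm

Moles of Na₂CO₃: 28,500 g ÷ 106 g/mol = 268.9 mol → 537.7 eq of alkalinity.
As CaCO₃: 537.7 eq × 50 g/eq = 26,890 g.
Rise: 26,890 g / 700,000 L × 1000 = 38.41 mg/L.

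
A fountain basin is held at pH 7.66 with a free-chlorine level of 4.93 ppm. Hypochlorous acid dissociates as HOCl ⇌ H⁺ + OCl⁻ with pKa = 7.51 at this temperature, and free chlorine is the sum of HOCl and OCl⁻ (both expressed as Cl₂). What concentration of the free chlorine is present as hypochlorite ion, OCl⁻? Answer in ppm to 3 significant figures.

2.89 ppm

[OCl⁻]/[HOCl] = 10^(pH − pKa) = 10^(7.66 − 7.51) = 10^0.15 = 1.413.
Fraction as HOCl = 1 / (1 + 1.413) = 0.4145.
OCl⁻ = (1 − 0.4145) × 4.93 ppm = 2.887 ppm.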